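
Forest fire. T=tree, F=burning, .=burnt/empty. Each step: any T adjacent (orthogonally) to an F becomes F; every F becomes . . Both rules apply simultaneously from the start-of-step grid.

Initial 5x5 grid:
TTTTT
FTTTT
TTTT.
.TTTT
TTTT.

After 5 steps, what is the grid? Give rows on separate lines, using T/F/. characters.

Step 1: 3 trees catch fire, 1 burn out
  FTTTT
  .FTTT
  FTTT.
  .TTTT
  TTTT.
Step 2: 3 trees catch fire, 3 burn out
  .FTTT
  ..FTT
  .FTT.
  .TTTT
  TTTT.
Step 3: 4 trees catch fire, 3 burn out
  ..FTT
  ...FT
  ..FT.
  .FTTT
  TTTT.
Step 4: 5 trees catch fire, 4 burn out
  ...FT
  ....F
  ...F.
  ..FTT
  TFTT.
Step 5: 4 trees catch fire, 5 burn out
  ....F
  .....
  .....
  ...FT
  F.FT.

....F
.....
.....
...FT
F.FT.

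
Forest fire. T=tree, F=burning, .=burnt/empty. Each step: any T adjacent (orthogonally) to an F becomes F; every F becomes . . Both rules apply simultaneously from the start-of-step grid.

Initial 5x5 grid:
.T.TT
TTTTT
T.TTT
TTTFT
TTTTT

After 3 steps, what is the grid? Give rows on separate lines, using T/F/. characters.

Step 1: 4 trees catch fire, 1 burn out
  .T.TT
  TTTTT
  T.TFT
  TTF.F
  TTTFT
Step 2: 6 trees catch fire, 4 burn out
  .T.TT
  TTTFT
  T.F.F
  TF...
  TTF.F
Step 3: 5 trees catch fire, 6 burn out
  .T.FT
  TTF.F
  T....
  F....
  TF...

.T.FT
TTF.F
T....
F....
TF...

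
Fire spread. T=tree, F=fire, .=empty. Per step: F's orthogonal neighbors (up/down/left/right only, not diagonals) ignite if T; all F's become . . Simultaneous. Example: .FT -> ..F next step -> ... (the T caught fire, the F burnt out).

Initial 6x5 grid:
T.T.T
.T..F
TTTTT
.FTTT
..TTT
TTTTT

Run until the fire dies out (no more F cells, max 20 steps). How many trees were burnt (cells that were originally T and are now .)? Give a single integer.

Step 1: +4 fires, +2 burnt (F count now 4)
Step 2: +7 fires, +4 burnt (F count now 7)
Step 3: +3 fires, +7 burnt (F count now 3)
Step 4: +3 fires, +3 burnt (F count now 3)
Step 5: +1 fires, +3 burnt (F count now 1)
Step 6: +0 fires, +1 burnt (F count now 0)
Fire out after step 6
Initially T: 20, now '.': 28
Total burnt (originally-T cells now '.'): 18

Answer: 18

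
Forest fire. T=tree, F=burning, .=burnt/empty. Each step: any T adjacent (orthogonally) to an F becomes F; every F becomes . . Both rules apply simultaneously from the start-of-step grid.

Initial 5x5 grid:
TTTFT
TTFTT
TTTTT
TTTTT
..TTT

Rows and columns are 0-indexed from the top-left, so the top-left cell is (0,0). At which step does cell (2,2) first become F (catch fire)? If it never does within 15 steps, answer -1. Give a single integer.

Step 1: cell (2,2)='F' (+5 fires, +2 burnt)
  -> target ignites at step 1
Step 2: cell (2,2)='.' (+6 fires, +5 burnt)
Step 3: cell (2,2)='.' (+6 fires, +6 burnt)
Step 4: cell (2,2)='.' (+3 fires, +6 burnt)
Step 5: cell (2,2)='.' (+1 fires, +3 burnt)
Step 6: cell (2,2)='.' (+0 fires, +1 burnt)
  fire out at step 6

1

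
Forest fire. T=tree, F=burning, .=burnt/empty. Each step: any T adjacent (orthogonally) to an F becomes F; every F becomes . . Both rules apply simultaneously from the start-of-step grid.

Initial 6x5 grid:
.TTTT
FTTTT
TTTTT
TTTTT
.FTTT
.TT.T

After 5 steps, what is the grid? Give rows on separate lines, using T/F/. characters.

Step 1: 5 trees catch fire, 2 burn out
  .TTTT
  .FTTT
  FTTTT
  TFTTT
  ..FTT
  .FT.T
Step 2: 7 trees catch fire, 5 burn out
  .FTTT
  ..FTT
  .FTTT
  F.FTT
  ...FT
  ..F.T
Step 3: 5 trees catch fire, 7 burn out
  ..FTT
  ...FT
  ..FTT
  ...FT
  ....F
  ....T
Step 4: 5 trees catch fire, 5 burn out
  ...FT
  ....F
  ...FT
  ....F
  .....
  ....F
Step 5: 2 trees catch fire, 5 burn out
  ....F
  .....
  ....F
  .....
  .....
  .....

....F
.....
....F
.....
.....
.....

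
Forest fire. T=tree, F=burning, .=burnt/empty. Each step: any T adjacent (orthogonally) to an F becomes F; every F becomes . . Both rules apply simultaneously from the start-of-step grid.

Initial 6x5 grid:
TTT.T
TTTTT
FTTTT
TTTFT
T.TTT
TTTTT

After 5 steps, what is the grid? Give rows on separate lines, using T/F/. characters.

Step 1: 7 trees catch fire, 2 burn out
  TTT.T
  FTTTT
  .FTFT
  FTF.F
  T.TFT
  TTTTT
Step 2: 10 trees catch fire, 7 burn out
  FTT.T
  .FTFT
  ..F.F
  .F...
  F.F.F
  TTTFT
Step 3: 6 trees catch fire, 10 burn out
  .FT.T
  ..F.F
  .....
  .....
  .....
  FTF.F
Step 4: 3 trees catch fire, 6 burn out
  ..F.F
  .....
  .....
  .....
  .....
  .F...
Step 5: 0 trees catch fire, 3 burn out
  .....
  .....
  .....
  .....
  .....
  .....

.....
.....
.....
.....
.....
.....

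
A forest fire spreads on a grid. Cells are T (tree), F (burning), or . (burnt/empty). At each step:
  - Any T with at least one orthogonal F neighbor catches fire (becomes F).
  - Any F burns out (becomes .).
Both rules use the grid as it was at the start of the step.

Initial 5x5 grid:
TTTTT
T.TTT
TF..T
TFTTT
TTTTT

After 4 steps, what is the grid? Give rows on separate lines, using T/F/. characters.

Step 1: 4 trees catch fire, 2 burn out
  TTTTT
  T.TTT
  F...T
  F.FTT
  TFTTT
Step 2: 4 trees catch fire, 4 burn out
  TTTTT
  F.TTT
  ....T
  ...FT
  F.FTT
Step 3: 3 trees catch fire, 4 burn out
  FTTTT
  ..TTT
  ....T
  ....F
  ...FT
Step 4: 3 trees catch fire, 3 burn out
  .FTTT
  ..TTT
  ....F
  .....
  ....F

.FTTT
..TTT
....F
.....
....F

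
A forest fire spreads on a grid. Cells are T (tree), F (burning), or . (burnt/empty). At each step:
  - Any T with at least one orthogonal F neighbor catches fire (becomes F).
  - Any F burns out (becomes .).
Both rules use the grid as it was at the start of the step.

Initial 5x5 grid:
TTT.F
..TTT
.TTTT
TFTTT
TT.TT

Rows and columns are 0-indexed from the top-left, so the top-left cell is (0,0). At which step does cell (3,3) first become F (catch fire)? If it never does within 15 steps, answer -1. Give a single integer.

Step 1: cell (3,3)='T' (+5 fires, +2 burnt)
Step 2: cell (3,3)='F' (+5 fires, +5 burnt)
  -> target ignites at step 2
Step 3: cell (3,3)='.' (+4 fires, +5 burnt)
Step 4: cell (3,3)='.' (+2 fires, +4 burnt)
Step 5: cell (3,3)='.' (+1 fires, +2 burnt)
Step 6: cell (3,3)='.' (+1 fires, +1 burnt)
Step 7: cell (3,3)='.' (+0 fires, +1 burnt)
  fire out at step 7

2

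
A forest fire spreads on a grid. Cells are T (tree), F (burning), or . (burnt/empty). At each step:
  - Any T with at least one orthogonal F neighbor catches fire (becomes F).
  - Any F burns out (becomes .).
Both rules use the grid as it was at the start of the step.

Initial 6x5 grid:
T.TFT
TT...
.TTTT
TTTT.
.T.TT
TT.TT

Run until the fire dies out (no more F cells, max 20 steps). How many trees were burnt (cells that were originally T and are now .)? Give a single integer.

Answer: 2

Derivation:
Step 1: +2 fires, +1 burnt (F count now 2)
Step 2: +0 fires, +2 burnt (F count now 0)
Fire out after step 2
Initially T: 20, now '.': 12
Total burnt (originally-T cells now '.'): 2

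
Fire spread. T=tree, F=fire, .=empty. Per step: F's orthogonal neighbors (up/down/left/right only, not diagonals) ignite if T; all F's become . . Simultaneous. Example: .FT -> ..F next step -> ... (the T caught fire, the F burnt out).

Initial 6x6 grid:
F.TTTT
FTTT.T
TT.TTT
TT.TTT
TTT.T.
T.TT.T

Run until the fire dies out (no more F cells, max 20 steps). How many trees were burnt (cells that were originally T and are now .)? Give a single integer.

Step 1: +2 fires, +2 burnt (F count now 2)
Step 2: +3 fires, +2 burnt (F count now 3)
Step 3: +4 fires, +3 burnt (F count now 4)
Step 4: +4 fires, +4 burnt (F count now 4)
Step 5: +4 fires, +4 burnt (F count now 4)
Step 6: +4 fires, +4 burnt (F count now 4)
Step 7: +4 fires, +4 burnt (F count now 4)
Step 8: +0 fires, +4 burnt (F count now 0)
Fire out after step 8
Initially T: 26, now '.': 35
Total burnt (originally-T cells now '.'): 25

Answer: 25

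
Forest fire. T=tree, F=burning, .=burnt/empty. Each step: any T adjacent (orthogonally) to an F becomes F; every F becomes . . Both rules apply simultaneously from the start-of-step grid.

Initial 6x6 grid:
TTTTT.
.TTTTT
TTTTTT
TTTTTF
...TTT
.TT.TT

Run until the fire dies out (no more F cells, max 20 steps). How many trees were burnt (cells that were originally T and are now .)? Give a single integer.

Step 1: +3 fires, +1 burnt (F count now 3)
Step 2: +5 fires, +3 burnt (F count now 5)
Step 3: +5 fires, +5 burnt (F count now 5)
Step 4: +4 fires, +5 burnt (F count now 4)
Step 5: +4 fires, +4 burnt (F count now 4)
Step 6: +3 fires, +4 burnt (F count now 3)
Step 7: +1 fires, +3 burnt (F count now 1)
Step 8: +1 fires, +1 burnt (F count now 1)
Step 9: +0 fires, +1 burnt (F count now 0)
Fire out after step 9
Initially T: 28, now '.': 34
Total burnt (originally-T cells now '.'): 26

Answer: 26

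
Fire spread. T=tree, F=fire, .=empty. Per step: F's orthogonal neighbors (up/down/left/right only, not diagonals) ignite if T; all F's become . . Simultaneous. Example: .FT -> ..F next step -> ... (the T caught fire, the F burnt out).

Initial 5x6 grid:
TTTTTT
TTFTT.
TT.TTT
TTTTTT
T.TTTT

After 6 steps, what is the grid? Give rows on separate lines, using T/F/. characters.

Step 1: 3 trees catch fire, 1 burn out
  TTFTTT
  TF.FT.
  TT.TTT
  TTTTTT
  T.TTTT
Step 2: 6 trees catch fire, 3 burn out
  TF.FTT
  F...F.
  TF.FTT
  TTTTTT
  T.TTTT
Step 3: 6 trees catch fire, 6 burn out
  F...FT
  ......
  F...FT
  TFTFTT
  T.TTTT
Step 4: 6 trees catch fire, 6 burn out
  .....F
  ......
  .....F
  F.F.FT
  T.TFTT
Step 5: 4 trees catch fire, 6 burn out
  ......
  ......
  ......
  .....F
  F.F.FT
Step 6: 1 trees catch fire, 4 burn out
  ......
  ......
  ......
  ......
  .....F

......
......
......
......
.....F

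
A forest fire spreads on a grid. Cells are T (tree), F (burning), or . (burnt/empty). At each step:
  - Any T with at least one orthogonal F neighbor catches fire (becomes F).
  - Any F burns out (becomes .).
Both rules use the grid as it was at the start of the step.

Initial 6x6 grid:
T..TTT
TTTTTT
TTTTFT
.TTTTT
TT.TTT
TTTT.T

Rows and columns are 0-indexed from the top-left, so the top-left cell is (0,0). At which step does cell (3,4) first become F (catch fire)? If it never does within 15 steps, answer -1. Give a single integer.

Step 1: cell (3,4)='F' (+4 fires, +1 burnt)
  -> target ignites at step 1
Step 2: cell (3,4)='.' (+7 fires, +4 burnt)
Step 3: cell (3,4)='.' (+7 fires, +7 burnt)
Step 4: cell (3,4)='.' (+5 fires, +7 burnt)
Step 5: cell (3,4)='.' (+3 fires, +5 burnt)
Step 6: cell (3,4)='.' (+3 fires, +3 burnt)
Step 7: cell (3,4)='.' (+1 fires, +3 burnt)
Step 8: cell (3,4)='.' (+0 fires, +1 burnt)
  fire out at step 8

1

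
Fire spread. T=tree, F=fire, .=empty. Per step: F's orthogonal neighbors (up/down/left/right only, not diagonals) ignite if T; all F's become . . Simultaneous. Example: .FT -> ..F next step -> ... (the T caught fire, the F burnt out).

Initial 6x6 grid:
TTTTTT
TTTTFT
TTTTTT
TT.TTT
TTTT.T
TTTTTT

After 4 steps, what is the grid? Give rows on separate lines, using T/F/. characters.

Step 1: 4 trees catch fire, 1 burn out
  TTTTFT
  TTTF.F
  TTTTFT
  TT.TTT
  TTTT.T
  TTTTTT
Step 2: 6 trees catch fire, 4 burn out
  TTTF.F
  TTF...
  TTTF.F
  TT.TFT
  TTTT.T
  TTTTTT
Step 3: 5 trees catch fire, 6 burn out
  TTF...
  TF....
  TTF...
  TT.F.F
  TTTT.T
  TTTTTT
Step 4: 5 trees catch fire, 5 burn out
  TF....
  F.....
  TF....
  TT....
  TTTF.F
  TTTTTT

TF....
F.....
TF....
TT....
TTTF.F
TTTTTT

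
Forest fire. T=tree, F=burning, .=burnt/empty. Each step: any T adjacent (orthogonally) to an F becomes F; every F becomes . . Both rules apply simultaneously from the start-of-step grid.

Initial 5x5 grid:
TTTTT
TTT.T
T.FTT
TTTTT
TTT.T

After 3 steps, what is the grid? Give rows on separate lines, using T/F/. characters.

Step 1: 3 trees catch fire, 1 burn out
  TTTTT
  TTF.T
  T..FT
  TTFTT
  TTT.T
Step 2: 6 trees catch fire, 3 burn out
  TTFTT
  TF..T
  T...F
  TF.FT
  TTF.T
Step 3: 7 trees catch fire, 6 burn out
  TF.FT
  F...F
  T....
  F...F
  TF..T

TF.FT
F...F
T....
F...F
TF..T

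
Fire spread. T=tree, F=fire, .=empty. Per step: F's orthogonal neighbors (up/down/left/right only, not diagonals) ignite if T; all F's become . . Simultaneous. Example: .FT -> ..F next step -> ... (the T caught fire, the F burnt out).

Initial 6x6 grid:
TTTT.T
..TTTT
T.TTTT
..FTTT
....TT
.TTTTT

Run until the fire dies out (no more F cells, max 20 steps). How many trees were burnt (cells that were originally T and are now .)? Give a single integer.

Answer: 23

Derivation:
Step 1: +2 fires, +1 burnt (F count now 2)
Step 2: +3 fires, +2 burnt (F count now 3)
Step 3: +5 fires, +3 burnt (F count now 5)
Step 4: +6 fires, +5 burnt (F count now 6)
Step 5: +4 fires, +6 burnt (F count now 4)
Step 6: +2 fires, +4 burnt (F count now 2)
Step 7: +1 fires, +2 burnt (F count now 1)
Step 8: +0 fires, +1 burnt (F count now 0)
Fire out after step 8
Initially T: 24, now '.': 35
Total burnt (originally-T cells now '.'): 23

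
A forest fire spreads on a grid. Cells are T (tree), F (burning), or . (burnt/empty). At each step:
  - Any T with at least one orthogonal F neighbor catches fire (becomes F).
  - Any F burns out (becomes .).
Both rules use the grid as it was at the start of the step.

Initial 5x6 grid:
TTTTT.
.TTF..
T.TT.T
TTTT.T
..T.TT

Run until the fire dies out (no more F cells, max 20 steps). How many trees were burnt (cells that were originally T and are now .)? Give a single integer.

Step 1: +3 fires, +1 burnt (F count now 3)
Step 2: +5 fires, +3 burnt (F count now 5)
Step 3: +2 fires, +5 burnt (F count now 2)
Step 4: +3 fires, +2 burnt (F count now 3)
Step 5: +1 fires, +3 burnt (F count now 1)
Step 6: +1 fires, +1 burnt (F count now 1)
Step 7: +0 fires, +1 burnt (F count now 0)
Fire out after step 7
Initially T: 19, now '.': 26
Total burnt (originally-T cells now '.'): 15

Answer: 15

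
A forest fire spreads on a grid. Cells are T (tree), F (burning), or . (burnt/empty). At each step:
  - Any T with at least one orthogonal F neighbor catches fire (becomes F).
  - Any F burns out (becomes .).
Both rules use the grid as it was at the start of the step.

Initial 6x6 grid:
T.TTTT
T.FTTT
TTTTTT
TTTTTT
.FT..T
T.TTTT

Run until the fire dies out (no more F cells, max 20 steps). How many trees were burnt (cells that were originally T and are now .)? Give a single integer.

Step 1: +5 fires, +2 burnt (F count now 5)
Step 2: +7 fires, +5 burnt (F count now 7)
Step 3: +6 fires, +7 burnt (F count now 6)
Step 4: +5 fires, +6 burnt (F count now 5)
Step 5: +3 fires, +5 burnt (F count now 3)
Step 6: +1 fires, +3 burnt (F count now 1)
Step 7: +0 fires, +1 burnt (F count now 0)
Fire out after step 7
Initially T: 28, now '.': 35
Total burnt (originally-T cells now '.'): 27

Answer: 27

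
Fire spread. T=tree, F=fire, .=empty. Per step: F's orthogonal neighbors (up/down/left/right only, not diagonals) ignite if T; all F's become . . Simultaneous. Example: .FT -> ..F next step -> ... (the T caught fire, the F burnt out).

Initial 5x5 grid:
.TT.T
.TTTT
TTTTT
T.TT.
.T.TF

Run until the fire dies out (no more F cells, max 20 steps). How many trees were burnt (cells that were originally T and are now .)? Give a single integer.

Answer: 16

Derivation:
Step 1: +1 fires, +1 burnt (F count now 1)
Step 2: +1 fires, +1 burnt (F count now 1)
Step 3: +2 fires, +1 burnt (F count now 2)
Step 4: +3 fires, +2 burnt (F count now 3)
Step 5: +3 fires, +3 burnt (F count now 3)
Step 6: +4 fires, +3 burnt (F count now 4)
Step 7: +2 fires, +4 burnt (F count now 2)
Step 8: +0 fires, +2 burnt (F count now 0)
Fire out after step 8
Initially T: 17, now '.': 24
Total burnt (originally-T cells now '.'): 16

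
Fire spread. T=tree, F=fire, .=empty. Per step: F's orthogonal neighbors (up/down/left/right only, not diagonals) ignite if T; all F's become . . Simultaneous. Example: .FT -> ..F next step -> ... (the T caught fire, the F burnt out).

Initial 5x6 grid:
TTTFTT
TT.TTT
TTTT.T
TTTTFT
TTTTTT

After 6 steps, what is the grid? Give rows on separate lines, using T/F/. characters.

Step 1: 6 trees catch fire, 2 burn out
  TTF.FT
  TT.FTT
  TTTT.T
  TTTF.F
  TTTTFT
Step 2: 8 trees catch fire, 6 burn out
  TF...F
  TT..FT
  TTTF.F
  TTF...
  TTTF.F
Step 3: 6 trees catch fire, 8 burn out
  F.....
  TF...F
  TTF...
  TF....
  TTF...
Step 4: 4 trees catch fire, 6 burn out
  ......
  F.....
  TF....
  F.....
  TF....
Step 5: 2 trees catch fire, 4 burn out
  ......
  ......
  F.....
  ......
  F.....
Step 6: 0 trees catch fire, 2 burn out
  ......
  ......
  ......
  ......
  ......

......
......
......
......
......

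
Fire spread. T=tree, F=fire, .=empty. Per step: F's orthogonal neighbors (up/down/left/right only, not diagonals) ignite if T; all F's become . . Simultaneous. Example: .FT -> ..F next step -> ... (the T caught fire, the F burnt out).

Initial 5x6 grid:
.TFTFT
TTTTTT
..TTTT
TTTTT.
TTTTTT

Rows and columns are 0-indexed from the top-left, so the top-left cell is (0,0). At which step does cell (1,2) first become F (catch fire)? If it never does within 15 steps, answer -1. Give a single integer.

Step 1: cell (1,2)='F' (+5 fires, +2 burnt)
  -> target ignites at step 1
Step 2: cell (1,2)='.' (+5 fires, +5 burnt)
Step 3: cell (1,2)='.' (+5 fires, +5 burnt)
Step 4: cell (1,2)='.' (+4 fires, +5 burnt)
Step 5: cell (1,2)='.' (+4 fires, +4 burnt)
Step 6: cell (1,2)='.' (+1 fires, +4 burnt)
Step 7: cell (1,2)='.' (+0 fires, +1 burnt)
  fire out at step 7

1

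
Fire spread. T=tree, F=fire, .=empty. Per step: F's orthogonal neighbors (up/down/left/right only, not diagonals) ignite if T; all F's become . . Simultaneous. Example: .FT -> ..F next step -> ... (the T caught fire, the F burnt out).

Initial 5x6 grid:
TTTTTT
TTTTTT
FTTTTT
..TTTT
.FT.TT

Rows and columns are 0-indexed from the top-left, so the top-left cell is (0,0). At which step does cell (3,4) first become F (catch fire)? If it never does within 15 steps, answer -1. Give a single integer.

Step 1: cell (3,4)='T' (+3 fires, +2 burnt)
Step 2: cell (3,4)='T' (+4 fires, +3 burnt)
Step 3: cell (3,4)='T' (+4 fires, +4 burnt)
Step 4: cell (3,4)='F' (+4 fires, +4 burnt)
  -> target ignites at step 4
Step 5: cell (3,4)='.' (+5 fires, +4 burnt)
Step 6: cell (3,4)='.' (+3 fires, +5 burnt)
Step 7: cell (3,4)='.' (+1 fires, +3 burnt)
Step 8: cell (3,4)='.' (+0 fires, +1 burnt)
  fire out at step 8

4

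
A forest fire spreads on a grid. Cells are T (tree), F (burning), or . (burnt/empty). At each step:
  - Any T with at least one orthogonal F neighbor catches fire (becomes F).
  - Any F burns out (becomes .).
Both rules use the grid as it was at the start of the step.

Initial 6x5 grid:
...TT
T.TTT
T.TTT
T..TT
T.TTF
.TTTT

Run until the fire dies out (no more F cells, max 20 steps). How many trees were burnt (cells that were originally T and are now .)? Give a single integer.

Step 1: +3 fires, +1 burnt (F count now 3)
Step 2: +4 fires, +3 burnt (F count now 4)
Step 3: +3 fires, +4 burnt (F count now 3)
Step 4: +4 fires, +3 burnt (F count now 4)
Step 5: +2 fires, +4 burnt (F count now 2)
Step 6: +0 fires, +2 burnt (F count now 0)
Fire out after step 6
Initially T: 20, now '.': 26
Total burnt (originally-T cells now '.'): 16

Answer: 16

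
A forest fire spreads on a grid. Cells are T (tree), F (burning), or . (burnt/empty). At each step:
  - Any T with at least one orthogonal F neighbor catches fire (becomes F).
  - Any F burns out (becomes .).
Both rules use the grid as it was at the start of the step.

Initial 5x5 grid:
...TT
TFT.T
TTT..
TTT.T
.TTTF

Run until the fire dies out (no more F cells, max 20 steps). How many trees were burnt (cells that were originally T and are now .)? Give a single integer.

Answer: 12

Derivation:
Step 1: +5 fires, +2 burnt (F count now 5)
Step 2: +4 fires, +5 burnt (F count now 4)
Step 3: +3 fires, +4 burnt (F count now 3)
Step 4: +0 fires, +3 burnt (F count now 0)
Fire out after step 4
Initially T: 15, now '.': 22
Total burnt (originally-T cells now '.'): 12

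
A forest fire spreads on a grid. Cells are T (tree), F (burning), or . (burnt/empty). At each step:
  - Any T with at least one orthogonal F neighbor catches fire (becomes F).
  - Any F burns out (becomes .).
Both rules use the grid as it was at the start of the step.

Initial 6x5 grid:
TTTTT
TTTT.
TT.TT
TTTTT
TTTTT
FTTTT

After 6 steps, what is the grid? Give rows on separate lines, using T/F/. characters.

Step 1: 2 trees catch fire, 1 burn out
  TTTTT
  TTTT.
  TT.TT
  TTTTT
  FTTTT
  .FTTT
Step 2: 3 trees catch fire, 2 burn out
  TTTTT
  TTTT.
  TT.TT
  FTTTT
  .FTTT
  ..FTT
Step 3: 4 trees catch fire, 3 burn out
  TTTTT
  TTTT.
  FT.TT
  .FTTT
  ..FTT
  ...FT
Step 4: 5 trees catch fire, 4 burn out
  TTTTT
  FTTT.
  .F.TT
  ..FTT
  ...FT
  ....F
Step 5: 4 trees catch fire, 5 burn out
  FTTTT
  .FTT.
  ...TT
  ...FT
  ....F
  .....
Step 6: 4 trees catch fire, 4 burn out
  .FTTT
  ..FT.
  ...FT
  ....F
  .....
  .....

.FTTT
..FT.
...FT
....F
.....
.....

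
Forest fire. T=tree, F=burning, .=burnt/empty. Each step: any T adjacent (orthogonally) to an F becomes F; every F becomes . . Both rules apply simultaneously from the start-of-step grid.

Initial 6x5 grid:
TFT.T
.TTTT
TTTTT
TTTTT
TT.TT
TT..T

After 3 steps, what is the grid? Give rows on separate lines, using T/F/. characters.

Step 1: 3 trees catch fire, 1 burn out
  F.F.T
  .FTTT
  TTTTT
  TTTTT
  TT.TT
  TT..T
Step 2: 2 trees catch fire, 3 burn out
  ....T
  ..FTT
  TFTTT
  TTTTT
  TT.TT
  TT..T
Step 3: 4 trees catch fire, 2 burn out
  ....T
  ...FT
  F.FTT
  TFTTT
  TT.TT
  TT..T

....T
...FT
F.FTT
TFTTT
TT.TT
TT..T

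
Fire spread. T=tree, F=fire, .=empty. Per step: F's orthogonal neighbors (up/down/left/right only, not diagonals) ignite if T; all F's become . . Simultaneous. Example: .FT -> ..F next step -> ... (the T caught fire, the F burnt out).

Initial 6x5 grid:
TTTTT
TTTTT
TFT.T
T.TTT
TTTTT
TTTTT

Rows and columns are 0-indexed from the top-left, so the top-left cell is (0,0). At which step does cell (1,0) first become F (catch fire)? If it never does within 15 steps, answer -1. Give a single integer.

Step 1: cell (1,0)='T' (+3 fires, +1 burnt)
Step 2: cell (1,0)='F' (+5 fires, +3 burnt)
  -> target ignites at step 2
Step 3: cell (1,0)='.' (+6 fires, +5 burnt)
Step 4: cell (1,0)='.' (+7 fires, +6 burnt)
Step 5: cell (1,0)='.' (+5 fires, +7 burnt)
Step 6: cell (1,0)='.' (+1 fires, +5 burnt)
Step 7: cell (1,0)='.' (+0 fires, +1 burnt)
  fire out at step 7

2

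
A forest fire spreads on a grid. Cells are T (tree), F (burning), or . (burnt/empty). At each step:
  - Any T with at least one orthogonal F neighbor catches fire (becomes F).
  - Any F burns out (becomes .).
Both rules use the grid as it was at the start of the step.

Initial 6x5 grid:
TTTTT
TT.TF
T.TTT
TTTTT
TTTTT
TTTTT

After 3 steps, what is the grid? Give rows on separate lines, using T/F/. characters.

Step 1: 3 trees catch fire, 1 burn out
  TTTTF
  TT.F.
  T.TTF
  TTTTT
  TTTTT
  TTTTT
Step 2: 3 trees catch fire, 3 burn out
  TTTF.
  TT...
  T.TF.
  TTTTF
  TTTTT
  TTTTT
Step 3: 4 trees catch fire, 3 burn out
  TTF..
  TT...
  T.F..
  TTTF.
  TTTTF
  TTTTT

TTF..
TT...
T.F..
TTTF.
TTTTF
TTTTT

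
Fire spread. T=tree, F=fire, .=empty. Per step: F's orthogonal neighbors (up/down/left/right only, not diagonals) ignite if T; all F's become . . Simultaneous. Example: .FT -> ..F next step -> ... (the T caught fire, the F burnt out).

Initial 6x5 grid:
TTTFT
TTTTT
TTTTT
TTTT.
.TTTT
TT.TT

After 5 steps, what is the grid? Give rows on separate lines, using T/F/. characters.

Step 1: 3 trees catch fire, 1 burn out
  TTF.F
  TTTFT
  TTTTT
  TTTT.
  .TTTT
  TT.TT
Step 2: 4 trees catch fire, 3 burn out
  TF...
  TTF.F
  TTTFT
  TTTT.
  .TTTT
  TT.TT
Step 3: 5 trees catch fire, 4 burn out
  F....
  TF...
  TTF.F
  TTTF.
  .TTTT
  TT.TT
Step 4: 4 trees catch fire, 5 burn out
  .....
  F....
  TF...
  TTF..
  .TTFT
  TT.TT
Step 5: 5 trees catch fire, 4 burn out
  .....
  .....
  F....
  TF...
  .TF.F
  TT.FT

.....
.....
F....
TF...
.TF.F
TT.FT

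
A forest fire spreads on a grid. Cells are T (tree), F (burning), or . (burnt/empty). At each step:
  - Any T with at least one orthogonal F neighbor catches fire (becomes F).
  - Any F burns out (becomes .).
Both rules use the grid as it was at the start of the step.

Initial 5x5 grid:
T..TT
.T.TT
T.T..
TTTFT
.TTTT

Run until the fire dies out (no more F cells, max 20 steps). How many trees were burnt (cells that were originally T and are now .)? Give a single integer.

Answer: 10

Derivation:
Step 1: +3 fires, +1 burnt (F count now 3)
Step 2: +4 fires, +3 burnt (F count now 4)
Step 3: +2 fires, +4 burnt (F count now 2)
Step 4: +1 fires, +2 burnt (F count now 1)
Step 5: +0 fires, +1 burnt (F count now 0)
Fire out after step 5
Initially T: 16, now '.': 19
Total burnt (originally-T cells now '.'): 10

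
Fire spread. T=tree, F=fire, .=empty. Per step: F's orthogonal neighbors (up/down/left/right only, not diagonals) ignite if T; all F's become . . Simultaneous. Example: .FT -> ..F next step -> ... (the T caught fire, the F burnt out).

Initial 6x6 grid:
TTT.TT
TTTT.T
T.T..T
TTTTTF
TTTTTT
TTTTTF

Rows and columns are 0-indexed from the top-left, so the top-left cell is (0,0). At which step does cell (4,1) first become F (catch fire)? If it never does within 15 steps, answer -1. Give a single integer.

Step 1: cell (4,1)='T' (+4 fires, +2 burnt)
Step 2: cell (4,1)='T' (+4 fires, +4 burnt)
Step 3: cell (4,1)='T' (+4 fires, +4 burnt)
Step 4: cell (4,1)='T' (+5 fires, +4 burnt)
Step 5: cell (4,1)='F' (+4 fires, +5 burnt)
  -> target ignites at step 5
Step 6: cell (4,1)='.' (+5 fires, +4 burnt)
Step 7: cell (4,1)='.' (+2 fires, +5 burnt)
Step 8: cell (4,1)='.' (+1 fires, +2 burnt)
Step 9: cell (4,1)='.' (+0 fires, +1 burnt)
  fire out at step 9

5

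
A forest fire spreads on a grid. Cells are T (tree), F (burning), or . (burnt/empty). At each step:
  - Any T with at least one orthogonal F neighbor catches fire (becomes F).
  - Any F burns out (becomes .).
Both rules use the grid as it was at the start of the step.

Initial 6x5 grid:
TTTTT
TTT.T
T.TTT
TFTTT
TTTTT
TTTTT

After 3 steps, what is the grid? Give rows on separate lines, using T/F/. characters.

Step 1: 3 trees catch fire, 1 burn out
  TTTTT
  TTT.T
  T.TTT
  F.FTT
  TFTTT
  TTTTT
Step 2: 6 trees catch fire, 3 burn out
  TTTTT
  TTT.T
  F.FTT
  ...FT
  F.FTT
  TFTTT
Step 3: 7 trees catch fire, 6 burn out
  TTTTT
  FTF.T
  ...FT
  ....F
  ...FT
  F.FTT

TTTTT
FTF.T
...FT
....F
...FT
F.FTT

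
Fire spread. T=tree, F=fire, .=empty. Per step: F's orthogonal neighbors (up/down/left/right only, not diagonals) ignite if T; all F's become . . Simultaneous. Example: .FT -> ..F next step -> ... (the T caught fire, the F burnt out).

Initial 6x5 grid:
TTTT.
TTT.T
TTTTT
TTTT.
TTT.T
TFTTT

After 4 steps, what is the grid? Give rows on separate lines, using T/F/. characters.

Step 1: 3 trees catch fire, 1 burn out
  TTTT.
  TTT.T
  TTTTT
  TTTT.
  TFT.T
  F.FTT
Step 2: 4 trees catch fire, 3 burn out
  TTTT.
  TTT.T
  TTTTT
  TFTT.
  F.F.T
  ...FT
Step 3: 4 trees catch fire, 4 burn out
  TTTT.
  TTT.T
  TFTTT
  F.FT.
  ....T
  ....F
Step 4: 5 trees catch fire, 4 burn out
  TTTT.
  TFT.T
  F.FTT
  ...F.
  ....F
  .....

TTTT.
TFT.T
F.FTT
...F.
....F
.....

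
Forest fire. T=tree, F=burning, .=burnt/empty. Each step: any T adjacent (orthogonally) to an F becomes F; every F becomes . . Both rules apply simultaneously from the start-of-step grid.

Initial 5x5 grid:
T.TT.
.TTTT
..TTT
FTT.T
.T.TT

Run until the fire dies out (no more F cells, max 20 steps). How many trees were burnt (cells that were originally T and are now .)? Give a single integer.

Answer: 15

Derivation:
Step 1: +1 fires, +1 burnt (F count now 1)
Step 2: +2 fires, +1 burnt (F count now 2)
Step 3: +1 fires, +2 burnt (F count now 1)
Step 4: +2 fires, +1 burnt (F count now 2)
Step 5: +4 fires, +2 burnt (F count now 4)
Step 6: +3 fires, +4 burnt (F count now 3)
Step 7: +1 fires, +3 burnt (F count now 1)
Step 8: +1 fires, +1 burnt (F count now 1)
Step 9: +0 fires, +1 burnt (F count now 0)
Fire out after step 9
Initially T: 16, now '.': 24
Total burnt (originally-T cells now '.'): 15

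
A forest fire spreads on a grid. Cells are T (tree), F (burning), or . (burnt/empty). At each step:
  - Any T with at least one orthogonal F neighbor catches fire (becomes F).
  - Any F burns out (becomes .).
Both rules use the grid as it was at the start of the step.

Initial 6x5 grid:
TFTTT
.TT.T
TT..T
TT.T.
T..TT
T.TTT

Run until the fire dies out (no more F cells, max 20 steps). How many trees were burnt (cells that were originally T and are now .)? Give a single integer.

Answer: 14

Derivation:
Step 1: +3 fires, +1 burnt (F count now 3)
Step 2: +3 fires, +3 burnt (F count now 3)
Step 3: +3 fires, +3 burnt (F count now 3)
Step 4: +2 fires, +3 burnt (F count now 2)
Step 5: +2 fires, +2 burnt (F count now 2)
Step 6: +1 fires, +2 burnt (F count now 1)
Step 7: +0 fires, +1 burnt (F count now 0)
Fire out after step 7
Initially T: 20, now '.': 24
Total burnt (originally-T cells now '.'): 14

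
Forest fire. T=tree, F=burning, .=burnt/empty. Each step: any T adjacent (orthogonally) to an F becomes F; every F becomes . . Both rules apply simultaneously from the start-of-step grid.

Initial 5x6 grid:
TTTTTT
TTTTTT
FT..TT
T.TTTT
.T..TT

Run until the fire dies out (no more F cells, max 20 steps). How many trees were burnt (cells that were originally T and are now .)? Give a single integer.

Step 1: +3 fires, +1 burnt (F count now 3)
Step 2: +2 fires, +3 burnt (F count now 2)
Step 3: +2 fires, +2 burnt (F count now 2)
Step 4: +2 fires, +2 burnt (F count now 2)
Step 5: +2 fires, +2 burnt (F count now 2)
Step 6: +3 fires, +2 burnt (F count now 3)
Step 7: +3 fires, +3 burnt (F count now 3)
Step 8: +3 fires, +3 burnt (F count now 3)
Step 9: +2 fires, +3 burnt (F count now 2)
Step 10: +0 fires, +2 burnt (F count now 0)
Fire out after step 10
Initially T: 23, now '.': 29
Total burnt (originally-T cells now '.'): 22

Answer: 22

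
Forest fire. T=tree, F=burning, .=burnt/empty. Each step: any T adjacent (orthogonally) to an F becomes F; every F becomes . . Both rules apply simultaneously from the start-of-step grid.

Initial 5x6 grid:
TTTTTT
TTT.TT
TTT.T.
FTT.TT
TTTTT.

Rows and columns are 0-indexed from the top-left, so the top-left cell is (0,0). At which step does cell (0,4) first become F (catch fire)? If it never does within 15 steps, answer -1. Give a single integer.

Step 1: cell (0,4)='T' (+3 fires, +1 burnt)
Step 2: cell (0,4)='T' (+4 fires, +3 burnt)
Step 3: cell (0,4)='T' (+4 fires, +4 burnt)
Step 4: cell (0,4)='T' (+3 fires, +4 burnt)
Step 5: cell (0,4)='T' (+2 fires, +3 burnt)
Step 6: cell (0,4)='T' (+2 fires, +2 burnt)
Step 7: cell (0,4)='F' (+3 fires, +2 burnt)
  -> target ignites at step 7
Step 8: cell (0,4)='.' (+2 fires, +3 burnt)
Step 9: cell (0,4)='.' (+1 fires, +2 burnt)
Step 10: cell (0,4)='.' (+0 fires, +1 burnt)
  fire out at step 10

7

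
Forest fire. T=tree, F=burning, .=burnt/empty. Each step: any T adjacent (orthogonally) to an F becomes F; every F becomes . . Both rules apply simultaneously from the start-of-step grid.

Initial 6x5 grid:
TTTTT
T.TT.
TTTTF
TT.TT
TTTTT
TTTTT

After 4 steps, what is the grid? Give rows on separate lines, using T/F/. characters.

Step 1: 2 trees catch fire, 1 burn out
  TTTTT
  T.TT.
  TTTF.
  TT.TF
  TTTTT
  TTTTT
Step 2: 4 trees catch fire, 2 burn out
  TTTTT
  T.TF.
  TTF..
  TT.F.
  TTTTF
  TTTTT
Step 3: 5 trees catch fire, 4 burn out
  TTTFT
  T.F..
  TF...
  TT...
  TTTF.
  TTTTF
Step 4: 6 trees catch fire, 5 burn out
  TTF.F
  T....
  F....
  TF...
  TTF..
  TTTF.

TTF.F
T....
F....
TF...
TTF..
TTTF.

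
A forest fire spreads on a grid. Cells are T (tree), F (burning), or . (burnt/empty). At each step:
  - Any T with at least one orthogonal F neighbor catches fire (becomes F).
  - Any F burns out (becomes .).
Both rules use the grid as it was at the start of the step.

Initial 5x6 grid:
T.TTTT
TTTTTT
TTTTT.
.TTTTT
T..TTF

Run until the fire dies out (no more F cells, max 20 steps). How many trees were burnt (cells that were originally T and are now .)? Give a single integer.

Answer: 23

Derivation:
Step 1: +2 fires, +1 burnt (F count now 2)
Step 2: +2 fires, +2 burnt (F count now 2)
Step 3: +2 fires, +2 burnt (F count now 2)
Step 4: +3 fires, +2 burnt (F count now 3)
Step 5: +5 fires, +3 burnt (F count now 5)
Step 6: +4 fires, +5 burnt (F count now 4)
Step 7: +3 fires, +4 burnt (F count now 3)
Step 8: +1 fires, +3 burnt (F count now 1)
Step 9: +1 fires, +1 burnt (F count now 1)
Step 10: +0 fires, +1 burnt (F count now 0)
Fire out after step 10
Initially T: 24, now '.': 29
Total burnt (originally-T cells now '.'): 23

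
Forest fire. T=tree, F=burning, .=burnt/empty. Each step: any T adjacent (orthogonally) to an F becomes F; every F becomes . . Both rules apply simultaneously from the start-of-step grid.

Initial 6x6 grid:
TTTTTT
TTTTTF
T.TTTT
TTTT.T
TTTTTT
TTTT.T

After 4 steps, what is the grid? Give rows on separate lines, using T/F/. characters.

Step 1: 3 trees catch fire, 1 burn out
  TTTTTF
  TTTTF.
  T.TTTF
  TTTT.T
  TTTTTT
  TTTT.T
Step 2: 4 trees catch fire, 3 burn out
  TTTTF.
  TTTF..
  T.TTF.
  TTTT.F
  TTTTTT
  TTTT.T
Step 3: 4 trees catch fire, 4 burn out
  TTTF..
  TTF...
  T.TF..
  TTTT..
  TTTTTF
  TTTT.T
Step 4: 6 trees catch fire, 4 burn out
  TTF...
  TF....
  T.F...
  TTTF..
  TTTTF.
  TTTT.F

TTF...
TF....
T.F...
TTTF..
TTTTF.
TTTT.F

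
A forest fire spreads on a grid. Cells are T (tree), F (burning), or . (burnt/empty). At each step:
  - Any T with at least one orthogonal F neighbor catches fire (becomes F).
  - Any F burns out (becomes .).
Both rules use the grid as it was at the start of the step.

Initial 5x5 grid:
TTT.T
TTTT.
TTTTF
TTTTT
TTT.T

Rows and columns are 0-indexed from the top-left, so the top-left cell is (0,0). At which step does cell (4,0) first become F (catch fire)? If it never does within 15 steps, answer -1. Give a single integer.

Step 1: cell (4,0)='T' (+2 fires, +1 burnt)
Step 2: cell (4,0)='T' (+4 fires, +2 burnt)
Step 3: cell (4,0)='T' (+3 fires, +4 burnt)
Step 4: cell (4,0)='T' (+5 fires, +3 burnt)
Step 5: cell (4,0)='T' (+4 fires, +5 burnt)
Step 6: cell (4,0)='F' (+2 fires, +4 burnt)
  -> target ignites at step 6
Step 7: cell (4,0)='.' (+0 fires, +2 burnt)
  fire out at step 7

6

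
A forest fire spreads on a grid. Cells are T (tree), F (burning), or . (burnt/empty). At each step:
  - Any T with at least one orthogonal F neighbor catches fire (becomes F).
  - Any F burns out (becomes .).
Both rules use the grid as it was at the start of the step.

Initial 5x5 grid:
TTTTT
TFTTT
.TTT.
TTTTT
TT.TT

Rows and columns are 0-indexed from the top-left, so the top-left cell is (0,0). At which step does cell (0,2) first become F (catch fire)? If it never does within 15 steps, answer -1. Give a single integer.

Step 1: cell (0,2)='T' (+4 fires, +1 burnt)
Step 2: cell (0,2)='F' (+5 fires, +4 burnt)
  -> target ignites at step 2
Step 3: cell (0,2)='.' (+6 fires, +5 burnt)
Step 4: cell (0,2)='.' (+3 fires, +6 burnt)
Step 5: cell (0,2)='.' (+2 fires, +3 burnt)
Step 6: cell (0,2)='.' (+1 fires, +2 burnt)
Step 7: cell (0,2)='.' (+0 fires, +1 burnt)
  fire out at step 7

2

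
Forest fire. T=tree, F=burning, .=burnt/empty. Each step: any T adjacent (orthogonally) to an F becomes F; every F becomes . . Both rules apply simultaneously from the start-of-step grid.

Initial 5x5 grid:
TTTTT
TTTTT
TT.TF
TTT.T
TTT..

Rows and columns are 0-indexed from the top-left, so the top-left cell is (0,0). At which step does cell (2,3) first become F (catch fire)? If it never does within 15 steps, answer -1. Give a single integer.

Step 1: cell (2,3)='F' (+3 fires, +1 burnt)
  -> target ignites at step 1
Step 2: cell (2,3)='.' (+2 fires, +3 burnt)
Step 3: cell (2,3)='.' (+2 fires, +2 burnt)
Step 4: cell (2,3)='.' (+2 fires, +2 burnt)
Step 5: cell (2,3)='.' (+3 fires, +2 burnt)
Step 6: cell (2,3)='.' (+3 fires, +3 burnt)
Step 7: cell (2,3)='.' (+3 fires, +3 burnt)
Step 8: cell (2,3)='.' (+2 fires, +3 burnt)
Step 9: cell (2,3)='.' (+0 fires, +2 burnt)
  fire out at step 9

1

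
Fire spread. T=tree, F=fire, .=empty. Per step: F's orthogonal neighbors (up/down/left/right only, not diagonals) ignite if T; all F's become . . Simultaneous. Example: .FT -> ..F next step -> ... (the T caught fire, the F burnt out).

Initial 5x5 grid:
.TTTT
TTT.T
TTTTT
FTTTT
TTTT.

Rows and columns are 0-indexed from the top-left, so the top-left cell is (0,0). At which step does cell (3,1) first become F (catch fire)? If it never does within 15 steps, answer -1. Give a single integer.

Step 1: cell (3,1)='F' (+3 fires, +1 burnt)
  -> target ignites at step 1
Step 2: cell (3,1)='.' (+4 fires, +3 burnt)
Step 3: cell (3,1)='.' (+4 fires, +4 burnt)
Step 4: cell (3,1)='.' (+5 fires, +4 burnt)
Step 5: cell (3,1)='.' (+2 fires, +5 burnt)
Step 6: cell (3,1)='.' (+2 fires, +2 burnt)
Step 7: cell (3,1)='.' (+1 fires, +2 burnt)
Step 8: cell (3,1)='.' (+0 fires, +1 burnt)
  fire out at step 8

1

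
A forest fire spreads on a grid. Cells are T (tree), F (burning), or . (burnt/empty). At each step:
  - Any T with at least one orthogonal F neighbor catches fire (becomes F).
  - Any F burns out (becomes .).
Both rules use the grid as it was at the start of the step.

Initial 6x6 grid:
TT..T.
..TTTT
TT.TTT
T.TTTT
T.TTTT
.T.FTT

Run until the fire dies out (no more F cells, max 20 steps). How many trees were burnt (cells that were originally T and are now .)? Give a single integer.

Answer: 18

Derivation:
Step 1: +2 fires, +1 burnt (F count now 2)
Step 2: +4 fires, +2 burnt (F count now 4)
Step 3: +4 fires, +4 burnt (F count now 4)
Step 4: +3 fires, +4 burnt (F count now 3)
Step 5: +3 fires, +3 burnt (F count now 3)
Step 6: +2 fires, +3 burnt (F count now 2)
Step 7: +0 fires, +2 burnt (F count now 0)
Fire out after step 7
Initially T: 25, now '.': 29
Total burnt (originally-T cells now '.'): 18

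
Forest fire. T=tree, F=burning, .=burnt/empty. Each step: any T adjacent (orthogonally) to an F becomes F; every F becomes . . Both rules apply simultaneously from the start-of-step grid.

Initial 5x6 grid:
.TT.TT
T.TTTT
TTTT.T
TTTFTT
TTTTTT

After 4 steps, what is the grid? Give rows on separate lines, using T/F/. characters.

Step 1: 4 trees catch fire, 1 burn out
  .TT.TT
  T.TTTT
  TTTF.T
  TTF.FT
  TTTFTT
Step 2: 6 trees catch fire, 4 burn out
  .TT.TT
  T.TFTT
  TTF..T
  TF...F
  TTF.FT
Step 3: 7 trees catch fire, 6 burn out
  .TT.TT
  T.F.FT
  TF...F
  F.....
  TF...F
Step 4: 5 trees catch fire, 7 burn out
  .TF.FT
  T....F
  F.....
  ......
  F.....

.TF.FT
T....F
F.....
......
F.....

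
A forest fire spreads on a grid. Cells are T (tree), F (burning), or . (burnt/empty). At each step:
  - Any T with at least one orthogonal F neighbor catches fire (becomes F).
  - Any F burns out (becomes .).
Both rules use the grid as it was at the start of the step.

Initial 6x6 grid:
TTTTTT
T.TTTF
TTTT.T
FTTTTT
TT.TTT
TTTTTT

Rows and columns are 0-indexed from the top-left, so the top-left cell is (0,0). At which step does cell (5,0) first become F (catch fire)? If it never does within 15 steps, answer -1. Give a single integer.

Step 1: cell (5,0)='T' (+6 fires, +2 burnt)
Step 2: cell (5,0)='F' (+8 fires, +6 burnt)
  -> target ignites at step 2
Step 3: cell (5,0)='.' (+9 fires, +8 burnt)
Step 4: cell (5,0)='.' (+6 fires, +9 burnt)
Step 5: cell (5,0)='.' (+2 fires, +6 burnt)
Step 6: cell (5,0)='.' (+0 fires, +2 burnt)
  fire out at step 6

2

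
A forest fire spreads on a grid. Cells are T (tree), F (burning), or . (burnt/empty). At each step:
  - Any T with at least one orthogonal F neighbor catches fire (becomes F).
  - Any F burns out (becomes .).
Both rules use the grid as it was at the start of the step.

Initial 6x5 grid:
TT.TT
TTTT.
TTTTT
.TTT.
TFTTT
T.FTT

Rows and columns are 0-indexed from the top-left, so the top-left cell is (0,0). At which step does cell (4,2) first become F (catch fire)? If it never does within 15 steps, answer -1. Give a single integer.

Step 1: cell (4,2)='F' (+4 fires, +2 burnt)
  -> target ignites at step 1
Step 2: cell (4,2)='.' (+5 fires, +4 burnt)
Step 3: cell (4,2)='.' (+5 fires, +5 burnt)
Step 4: cell (4,2)='.' (+4 fires, +5 burnt)
Step 5: cell (4,2)='.' (+3 fires, +4 burnt)
Step 6: cell (4,2)='.' (+1 fires, +3 burnt)
Step 7: cell (4,2)='.' (+1 fires, +1 burnt)
Step 8: cell (4,2)='.' (+0 fires, +1 burnt)
  fire out at step 8

1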